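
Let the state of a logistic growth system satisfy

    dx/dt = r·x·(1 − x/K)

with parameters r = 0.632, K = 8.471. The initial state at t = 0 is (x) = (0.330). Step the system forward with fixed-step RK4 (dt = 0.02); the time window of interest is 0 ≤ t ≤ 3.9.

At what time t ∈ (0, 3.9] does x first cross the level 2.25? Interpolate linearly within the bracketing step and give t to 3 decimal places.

t=0.000: state=(0.330)
step 1 (dt=0.02): k1=(0.200), k2=(0.202), k3=(0.202), k4=(0.203); state += dt/6·(k1+2k2+2k3+k4)
t=0.020: state=(0.334)
t=0.040: state=(0.338)
t=0.060: state=(0.342)
continuing one RK4 step at a time; state shown every 10 steps (Δt=0.2):
t=0.200: state=(0.373)
t=0.400: state=(0.420)
t=0.600: state=(0.474)
t=0.800: state=(0.533)
t=1.000: state=(0.600)
t=1.200: state=(0.675)
t=1.400: state=(0.757)
t=1.600: state=(0.849)
t=1.800: state=(0.951)
t=2.000: state=(1.063)
t=2.200: state=(1.186)
t=2.400: state=(1.321)
t=2.600: state=(1.468)
t=2.800: state=(1.628)
t=3.000: state=(1.801)
t=3.200: state=(1.986)
t=3.400: state=(2.185)
t=3.460: state=(2.247)
next step: t=3.480: state=(2.268) — x has crossed 2.25
linear interpolation between t=3.460 (2.24694) and t=3.480 (2.26787) → t≈3.463

t = 3.463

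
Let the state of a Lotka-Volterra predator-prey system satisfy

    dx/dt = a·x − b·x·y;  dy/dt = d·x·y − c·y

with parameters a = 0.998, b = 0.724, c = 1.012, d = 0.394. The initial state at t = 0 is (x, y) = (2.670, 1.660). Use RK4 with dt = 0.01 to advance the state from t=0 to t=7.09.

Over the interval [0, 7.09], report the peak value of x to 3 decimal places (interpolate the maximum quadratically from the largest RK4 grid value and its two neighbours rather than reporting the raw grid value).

max x = 3.101

t=0.000: state=(2.670, 1.660)
step 1 (dt=0.01): k1=(-0.544, 0.066), k2=(-0.544, 0.065), k3=(-0.544, 0.065), k4=(-0.544, 0.063); state += dt/6·(k1+2k2+2k3+k4)
t=0.010: state=(2.665, 1.661)
t=0.020: state=(2.659, 1.661)
t=0.030: state=(2.654, 1.662)
continuing one RK4 step at a time; state shown every 25 steps (Δt=0.25):
t=0.250: state=(2.535, 1.666)
t=0.500: state=(2.410, 1.650)
t=0.750: state=(2.301, 1.615)
t=1.000: state=(2.214, 1.566)
t=1.250: state=(2.151, 1.507)
t=1.500: state=(2.113, 1.444)
t=1.750: state=(2.101, 1.379)
t=2.000: state=(2.113, 1.318)
t=2.250: state=(2.147, 1.262)
t=2.500: state=(2.203, 1.213)
t=2.750: state=(2.278, 1.175)
t=3.000: state=(2.370, 1.147)
t=3.250: state=(2.476, 1.130)
t=3.500: state=(2.591, 1.126)
t=3.750: state=(2.710, 1.135)
t=4.000: state=(2.827, 1.158)
t=4.250: state=(2.933, 1.194)
t=4.500: state=(3.020, 1.243)
t=4.750: state=(3.078, 1.304)
t=5.000: state=(3.101, 1.373)
t=5.250: state=(3.083, 1.446)
t=5.500: state=(3.026, 1.518)
t=5.750: state=(2.933, 1.581)
t=6.000: state=(2.815, 1.629)
t=6.250: state=(2.682, 1.658)
t=6.500: state=(2.547, 1.666)
t=6.750: state=(2.420, 1.652)
t=7.000: state=(2.309, 1.619)
t=7.090: state=(2.275, 1.603)
largest grid value and its neighbours: x(5.010)=3.10074, x(5.020)=3.10076, x(5.030)=3.10072
parabola through these three points peaks at t≈5.019 with x≈3.10076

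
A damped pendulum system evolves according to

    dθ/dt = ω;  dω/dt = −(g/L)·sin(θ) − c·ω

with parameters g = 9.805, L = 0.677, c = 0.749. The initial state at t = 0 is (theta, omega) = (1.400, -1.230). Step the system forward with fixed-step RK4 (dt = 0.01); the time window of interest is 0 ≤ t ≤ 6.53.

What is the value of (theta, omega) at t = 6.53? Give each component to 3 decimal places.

t=0.000: state=(1.400, -1.230)
step 1 (dt=0.01): k1=(-1.230, -13.351), k2=(-1.297, -13.286), k3=(-1.296, -13.285), k4=(-1.363, -13.218); state += dt/6·(k1+2k2+2k3+k4)
t=0.010: state=(1.387, -1.363)
t=0.020: state=(1.373, -1.494)
t=0.030: state=(1.357, -1.624)
continuing one RK4 step at a time; state shown every 25 steps (Δt=0.25):
t=0.250: state=(0.723, -3.916)
t=0.500: state=(-0.320, -3.819)
t=0.750: state=(-0.956, -1.059)
t=1.000: state=(-0.844, 1.822)
t=1.250: state=(-0.175, 3.140)
t=1.500: state=(0.507, 1.952)
t=1.750: state=(0.704, -0.398)
t=2.000: state=(0.365, -2.089)
t=2.250: state=(-0.186, -1.987)
t=2.500: state=(-0.503, -0.420)
t=2.750: state=(-0.395, 1.178)
t=3.000: state=(-0.011, 1.649)
t=3.250: state=(0.316, 0.792)
t=3.500: state=(0.349, -0.506)
t=3.750: state=(0.114, -1.210)
t=4.000: state=(-0.167, -0.877)
t=4.250: state=(-0.273, 0.063)
t=4.500: state=(-0.154, 0.796)
t=4.750: state=(0.062, 0.801)
t=5.000: state=(0.194, 0.194)
t=5.250: state=(0.156, -0.455)
t=5.500: state=(0.005, -0.649)
t=5.750: state=(-0.123, -0.313)
t=6.000: state=(-0.136, 0.203)
t=6.250: state=(-0.043, 0.477)
t=6.500: state=(0.067, 0.340)
t=6.530: state=(0.077, 0.301)

(theta, omega) = (0.077, 0.301)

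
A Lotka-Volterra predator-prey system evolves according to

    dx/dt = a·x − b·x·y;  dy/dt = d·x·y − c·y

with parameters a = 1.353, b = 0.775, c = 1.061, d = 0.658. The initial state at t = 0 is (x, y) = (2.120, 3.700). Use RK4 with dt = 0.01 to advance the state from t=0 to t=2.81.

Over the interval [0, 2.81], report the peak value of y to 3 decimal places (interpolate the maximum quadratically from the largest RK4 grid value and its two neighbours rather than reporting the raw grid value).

t=0.000: state=(2.120, 3.700)
step 1 (dt=0.01): k1=(-3.211, 1.236), k2=(-3.197, 1.199), k3=(-3.196, 1.199), k4=(-3.182, 1.162); state += dt/6·(k1+2k2+2k3+k4)
t=0.010: state=(2.088, 3.712)
t=0.020: state=(2.056, 3.723)
t=0.030: state=(2.025, 3.734)
continuing one RK4 step at a time; state shown every 10 steps (Δt=0.1):
t=0.100: state=(1.815, 3.787)
t=0.200: state=(1.548, 3.803)
t=0.300: state=(1.322, 3.758)
t=0.400: state=(1.135, 3.663)
t=0.500: state=(0.983, 3.532)
t=0.600: state=(0.861, 3.374)
t=0.700: state=(0.764, 3.201)
t=0.800: state=(0.687, 3.019)
t=0.900: state=(0.627, 2.835)
t=1.000: state=(0.580, 2.653)
t=1.100: state=(0.545, 2.475)
t=1.200: state=(0.518, 2.305)
t=1.300: state=(0.499, 2.144)
t=1.400: state=(0.487, 1.992)
t=1.500: state=(0.481, 1.849)
t=1.600: state=(0.479, 1.716)
t=1.700: state=(0.483, 1.593)
t=1.800: state=(0.491, 1.479)
t=1.900: state=(0.503, 1.374)
t=2.000: state=(0.520, 1.278)
t=2.100: state=(0.541, 1.190)
t=2.200: state=(0.566, 1.110)
t=2.300: state=(0.596, 1.037)
t=2.400: state=(0.632, 0.971)
t=2.500: state=(0.672, 0.912)
t=2.600: state=(0.719, 0.859)
t=2.700: state=(0.771, 0.811)
t=2.800: state=(0.831, 0.769)
t=2.810: state=(0.837, 0.765)
largest grid value and its neighbours: y(0.160)=3.80457, y(0.170)=3.80518, y(0.180)=3.80514
parabola through these three points peaks at t≈0.174 with y≈3.80524

max y = 3.805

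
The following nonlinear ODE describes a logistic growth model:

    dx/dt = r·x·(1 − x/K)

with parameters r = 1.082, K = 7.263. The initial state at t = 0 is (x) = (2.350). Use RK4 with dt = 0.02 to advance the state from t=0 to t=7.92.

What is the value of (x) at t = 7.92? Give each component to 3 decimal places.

(x) = (7.260)

t=0.000: state=(2.350)
step 1 (dt=0.02): k1=(1.720), k2=(1.727), k3=(1.727), k4=(1.733); state += dt/6·(k1+2k2+2k3+k4)
t=0.020: state=(2.385)
t=0.040: state=(2.419)
t=0.060: state=(2.454)
continuing one RK4 step at a time; state shown every 25 steps (Δt=0.5):
t=0.500: state=(3.276)
t=1.000: state=(4.251)
t=1.500: state=(5.142)
t=2.000: state=(5.857)
t=2.500: state=(6.372)
t=3.000: state=(6.716)
t=3.500: state=(6.934)
t=4.000: state=(7.068)
t=4.500: state=(7.148)
t=5.000: state=(7.196)
t=5.500: state=(7.224)
t=6.000: state=(7.240)
t=6.500: state=(7.250)
t=7.000: state=(7.255)
t=7.500: state=(7.258)
t=7.920: state=(7.260)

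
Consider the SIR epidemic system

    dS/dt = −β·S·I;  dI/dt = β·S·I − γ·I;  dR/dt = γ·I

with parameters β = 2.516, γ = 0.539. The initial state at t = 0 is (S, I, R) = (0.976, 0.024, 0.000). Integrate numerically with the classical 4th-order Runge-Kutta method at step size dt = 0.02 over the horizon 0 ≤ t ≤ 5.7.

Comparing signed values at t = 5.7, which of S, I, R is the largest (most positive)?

t=0.000: state=(0.976, 0.024, 0.000)
step 1 (dt=0.02): k1=(-0.059, 0.046, 0.013), k2=(-0.060, 0.047, 0.013), k3=(-0.060, 0.047, 0.013), k4=(-0.061, 0.048, 0.013); state += dt/6·(k1+2k2+2k3+k4)
t=0.020: state=(0.975, 0.025, 0.000)
t=0.040: state=(0.974, 0.026, 0.001)
t=0.060: state=(0.972, 0.027, 0.001)
continuing one RK4 step at a time; state shown every 10 steps (Δt=0.2):
t=0.200: state=(0.962, 0.035, 0.003)
t=0.400: state=(0.941, 0.051, 0.008)
t=0.600: state=(0.913, 0.073, 0.014)
t=0.800: state=(0.874, 0.103, 0.024)
t=1.000: state=(0.822, 0.141, 0.037)
t=1.200: state=(0.757, 0.189, 0.054)
t=1.400: state=(0.679, 0.243, 0.078)
t=1.600: state=(0.592, 0.301, 0.107)
t=1.800: state=(0.502, 0.356, 0.142)
t=2.000: state=(0.415, 0.402, 0.183)
t=2.200: state=(0.336, 0.436, 0.229)
t=2.400: state=(0.268, 0.455, 0.277)
t=2.600: state=(0.213, 0.461, 0.326)
t=2.800: state=(0.169, 0.455, 0.376)
t=3.000: state=(0.135, 0.441, 0.424)
t=3.200: state=(0.108, 0.421, 0.471)
t=3.400: state=(0.088, 0.397, 0.515)
t=3.600: state=(0.073, 0.371, 0.556)
t=3.800: state=(0.061, 0.344, 0.595)
t=4.000: state=(0.051, 0.318, 0.630)
t=4.200: state=(0.044, 0.293, 0.663)
t=4.400: state=(0.038, 0.268, 0.694)
t=4.600: state=(0.034, 0.245, 0.721)
t=4.800: state=(0.030, 0.224, 0.746)
t=5.000: state=(0.027, 0.204, 0.769)
t=5.200: state=(0.024, 0.185, 0.790)
t=5.400: state=(0.022, 0.168, 0.809)
t=5.600: state=(0.021, 0.153, 0.827)
t=5.700: state=(0.020, 0.145, 0.835)
compare at T: S=0.020, I=0.145, R=0.835

largest component: R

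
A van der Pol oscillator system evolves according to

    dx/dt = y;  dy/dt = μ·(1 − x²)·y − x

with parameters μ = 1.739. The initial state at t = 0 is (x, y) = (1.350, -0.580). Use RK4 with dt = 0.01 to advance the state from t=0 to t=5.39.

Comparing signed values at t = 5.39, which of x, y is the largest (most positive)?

largest component: y

t=0.000: state=(1.350, -0.580)
step 1 (dt=0.01): k1=(-0.580, -0.520), k2=(-0.583, -0.522), k3=(-0.583, -0.522), k4=(-0.585, -0.523); state += dt/6·(k1+2k2+2k3+k4)
t=0.010: state=(1.344, -0.585)
t=0.020: state=(1.338, -0.590)
t=0.030: state=(1.332, -0.596)
continuing one RK4 step at a time; state shown every 20 steps (Δt=0.2):
t=0.200: state=(1.223, -0.693)
t=0.400: state=(1.071, -0.839)
t=0.600: state=(0.883, -1.048)
t=0.800: state=(0.644, -1.374)
t=1.000: state=(0.321, -1.899)
t=1.200: state=(-0.134, -2.690)
t=1.400: state=(-0.755, -3.436)
t=1.600: state=(-1.424, -2.955)
t=1.800: state=(-1.856, -1.341)
t=2.000: state=(-2.002, -0.261)
t=2.200: state=(-2.005, 0.157)
t=2.400: state=(-1.956, 0.306)
t=2.600: state=(-1.888, 0.371)
t=2.800: state=(-1.809, 0.411)
t=3.000: state=(-1.724, 0.448)
t=3.200: state=(-1.630, 0.489)
t=3.400: state=(-1.528, 0.538)
t=3.600: state=(-1.414, 0.602)
t=3.800: state=(-1.285, 0.689)
t=4.000: state=(-1.136, 0.810)
t=4.200: state=(-0.957, 0.989)
t=4.400: state=(-0.734, 1.268)
t=4.600: state=(-0.439, 1.720)
t=4.800: state=(-0.028, 2.435)
t=5.000: state=(0.547, 3.290)
t=5.200: state=(1.234, 3.313)
t=5.390: state=(1.745, 1.925)
compare at T: x=1.745, y=1.925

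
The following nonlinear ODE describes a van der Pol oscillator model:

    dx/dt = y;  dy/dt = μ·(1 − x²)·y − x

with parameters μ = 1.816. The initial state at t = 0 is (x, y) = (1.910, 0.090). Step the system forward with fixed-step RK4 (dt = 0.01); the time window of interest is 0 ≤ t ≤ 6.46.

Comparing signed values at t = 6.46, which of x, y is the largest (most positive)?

t=0.000: state=(1.910, 0.090)
step 1 (dt=0.01): k1=(0.090, -2.343), k2=(0.078, -2.287), k3=(0.079, -2.288), k4=(0.067, -2.234); state += dt/6·(k1+2k2+2k3+k4)
t=0.010: state=(1.911, 0.067)
t=0.020: state=(1.911, 0.045)
t=0.030: state=(1.912, 0.025)
continuing one RK4 step at a time; state shown every 25 steps (Δt=0.25):
t=0.250: state=(1.882, -0.252)
t=0.500: state=(1.802, -0.367)
t=0.750: state=(1.702, -0.430)
t=1.000: state=(1.588, -0.487)
t=1.250: state=(1.458, -0.556)
t=1.500: state=(1.307, -0.653)
t=1.750: state=(1.127, -0.799)
t=2.000: state=(0.900, -1.041)
t=2.250: state=(0.591, -1.474)
t=2.500: state=(0.132, -2.280)
t=2.750: state=(-0.581, -3.403)
t=3.000: state=(-1.443, -3.013)
t=3.250: state=(-1.930, -0.933)
t=3.500: state=(-2.018, 0.030)
t=3.750: state=(-1.972, 0.282)
t=4.000: state=(-1.891, 0.360)
t=4.250: state=(-1.795, 0.404)
t=4.500: state=(-1.689, 0.447)
t=4.750: state=(-1.571, 0.500)
t=5.000: state=(-1.437, 0.570)
t=5.250: state=(-1.283, 0.672)
t=5.500: state=(-1.097, 0.829)
t=5.750: state=(-0.860, 1.091)
t=6.000: state=(-0.534, 1.567)
t=6.250: state=(-0.042, 2.444)
t=6.460: state=(0.574, 3.396)
compare at T: x=0.574, y=3.396

largest component: y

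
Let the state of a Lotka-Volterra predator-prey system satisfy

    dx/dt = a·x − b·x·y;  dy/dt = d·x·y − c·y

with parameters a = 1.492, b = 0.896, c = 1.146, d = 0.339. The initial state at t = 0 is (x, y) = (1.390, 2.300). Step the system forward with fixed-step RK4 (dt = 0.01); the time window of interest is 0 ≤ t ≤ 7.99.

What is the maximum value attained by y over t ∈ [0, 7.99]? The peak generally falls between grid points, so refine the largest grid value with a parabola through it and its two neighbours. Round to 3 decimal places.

max y = 3.269

t=0.000: state=(1.390, 2.300)
step 1 (dt=0.01): k1=(-0.791, -1.552), k2=(-0.779, -1.550), k3=(-0.779, -1.550), k4=(-0.767, -1.548); state += dt/6·(k1+2k2+2k3+k4)
t=0.010: state=(1.382, 2.285)
t=0.020: state=(1.375, 2.269)
t=0.030: state=(1.367, 2.254)
continuing one RK4 step at a time; state shown every 50 steps (Δt=0.5):
t=0.500: state=(1.230, 1.610)
t=1.000: state=(1.415, 1.131)
t=1.500: state=(1.930, 0.842)
t=2.000: state=(2.890, 0.709)
t=2.500: state=(4.439, 0.737)
t=3.000: state=(6.378, 1.040)
t=3.500: state=(7.129, 1.912)
t=4.000: state=(4.838, 3.073)
t=4.500: state=(2.418, 3.135)
t=5.000: state=(1.456, 2.417)
t=5.500: state=(1.229, 1.700)
t=6.000: state=(1.368, 1.189)
t=6.500: state=(1.828, 0.875)
t=7.000: state=(2.712, 0.719)
t=7.500: state=(4.169, 0.720)
t=7.990: state=(6.063, 0.959)
largest grid value and its neighbours: y(4.250)=3.26878, y(4.260)=3.26904, y(4.270)=3.26877
parabola through these three points peaks at t≈4.260 with y≈3.26904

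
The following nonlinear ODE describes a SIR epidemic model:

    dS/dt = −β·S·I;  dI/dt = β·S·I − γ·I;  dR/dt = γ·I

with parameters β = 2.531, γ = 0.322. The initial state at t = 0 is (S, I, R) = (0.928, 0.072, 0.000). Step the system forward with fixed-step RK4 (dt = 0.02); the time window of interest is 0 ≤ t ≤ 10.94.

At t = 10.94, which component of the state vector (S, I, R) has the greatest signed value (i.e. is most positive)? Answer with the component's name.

largest component: R

t=0.000: state=(0.928, 0.072, 0.000)
step 1 (dt=0.02): k1=(-0.169, 0.146, 0.023), k2=(-0.172, 0.149, 0.024), k3=(-0.172, 0.149, 0.024), k4=(-0.175, 0.151, 0.024); state += dt/6·(k1+2k2+2k3+k4)
t=0.020: state=(0.925, 0.075, 0.000)
t=0.040: state=(0.921, 0.078, 0.001)
t=0.060: state=(0.917, 0.081, 0.001)
continuing one RK4 step at a time; state shown every 25 steps (Δt=0.5):
t=0.500: state=(0.796, 0.184, 0.020)
t=1.000: state=(0.562, 0.374, 0.064)
t=1.500: state=(0.311, 0.550, 0.139)
t=2.000: state=(0.146, 0.619, 0.235)
t=2.500: state=(0.067, 0.599, 0.334)
t=3.000: state=(0.033, 0.542, 0.426)
t=3.500: state=(0.017, 0.475, 0.508)
t=4.000: state=(0.010, 0.411, 0.579)
t=4.500: state=(0.006, 0.354, 0.640)
t=5.000: state=(0.004, 0.303, 0.693)
t=5.500: state=(0.003, 0.259, 0.738)
t=6.000: state=(0.002, 0.221, 0.777)
t=6.500: state=(0.002, 0.189, 0.810)
t=7.000: state=(0.001, 0.161, 0.838)
t=7.500: state=(0.001, 0.137, 0.862)
t=8.000: state=(0.001, 0.117, 0.882)
t=8.500: state=(0.001, 0.100, 0.900)
t=9.000: state=(0.001, 0.085, 0.914)
t=9.500: state=(0.001, 0.072, 0.927)
t=10.000: state=(0.001, 0.062, 0.938)
t=10.500: state=(0.001, 0.052, 0.947)
t=10.940: state=(0.001, 0.046, 0.954)
compare at T: S=0.001, I=0.046, R=0.954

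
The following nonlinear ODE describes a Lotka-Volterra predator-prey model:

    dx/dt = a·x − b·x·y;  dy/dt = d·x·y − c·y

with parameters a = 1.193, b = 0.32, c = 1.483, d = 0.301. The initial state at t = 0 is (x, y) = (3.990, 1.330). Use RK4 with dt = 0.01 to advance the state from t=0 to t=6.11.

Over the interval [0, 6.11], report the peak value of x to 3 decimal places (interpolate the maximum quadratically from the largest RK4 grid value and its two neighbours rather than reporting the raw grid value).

t=0.000: state=(3.990, 1.330)
step 1 (dt=0.01): k1=(3.062, -0.375), k2=(3.076, -0.368), k3=(3.076, -0.368), k4=(3.090, -0.362); state += dt/6·(k1+2k2+2k3+k4)
t=0.010: state=(4.021, 1.326)
t=0.020: state=(4.052, 1.323)
t=0.030: state=(4.083, 1.319)
continuing one RK4 step at a time; state shown every 20 steps (Δt=0.2):
t=0.200: state=(4.660, 1.282)
t=0.400: state=(5.450, 1.291)
t=0.600: state=(6.357, 1.369)
t=0.800: state=(7.358, 1.537)
t=1.000: state=(8.392, 1.835)
t=1.200: state=(9.337, 2.328)
t=1.400: state=(9.979, 3.102)
t=1.600: state=(10.039, 4.228)
t=1.800: state=(9.300, 5.648)
t=2.000: state=(7.853, 7.055)
t=2.200: state=(6.138, 7.990)
t=2.400: state=(4.623, 8.197)
t=2.600: state=(3.512, 7.767)
t=2.800: state=(2.779, 6.966)
t=3.000: state=(2.327, 6.031)
t=3.200: state=(2.068, 5.113)
t=3.400: state=(1.945, 4.286)
t=3.600: state=(1.921, 3.578)
t=3.800: state=(1.978, 2.990)
t=4.000: state=(2.106, 2.512)
t=4.200: state=(2.306, 2.132)
t=4.400: state=(2.579, 1.835)
t=4.600: state=(2.934, 1.610)
t=4.800: state=(3.378, 1.446)
t=5.000: state=(3.924, 1.338)
t=5.200: state=(4.582, 1.284)
t=5.400: state=(5.359, 1.287)
t=5.600: state=(6.254, 1.356)
t=5.800: state=(7.246, 1.513)
t=6.000: state=(8.282, 1.795)
t=6.110: state=(8.831, 2.024)
largest grid value and its neighbours: x(1.510)=10.10233, x(1.520)=10.10307, x(1.530)=10.10192
parabola through these three points peaks at t≈1.519 with x≈10.10308

max x = 10.103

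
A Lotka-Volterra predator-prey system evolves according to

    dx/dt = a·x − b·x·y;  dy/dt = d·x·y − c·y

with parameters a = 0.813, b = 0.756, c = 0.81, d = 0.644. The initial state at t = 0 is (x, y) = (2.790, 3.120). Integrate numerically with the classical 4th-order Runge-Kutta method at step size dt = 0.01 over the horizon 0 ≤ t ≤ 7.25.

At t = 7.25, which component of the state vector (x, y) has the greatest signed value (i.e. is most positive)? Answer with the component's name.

t=0.000: state=(2.790, 3.120)
step 1 (dt=0.01): k1=(-4.313, 3.079), k2=(-4.311, 3.050), k3=(-4.311, 3.050), k4=(-4.309, 3.021); state += dt/6·(k1+2k2+2k3+k4)
t=0.010: state=(2.747, 3.151)
t=0.020: state=(2.704, 3.180)
t=0.030: state=(2.661, 3.210)
continuing one RK4 step at a time; state shown every 25 steps (Δt=0.25):
t=0.250: state=(1.786, 3.673)
t=0.500: state=(1.077, 3.760)
t=0.750: state=(0.661, 3.521)
t=1.000: state=(0.431, 3.134)
t=1.250: state=(0.304, 2.713)
t=1.500: state=(0.232, 2.312)
t=1.750: state=(0.190, 1.953)
t=2.000: state=(0.166, 1.641)
t=2.250: state=(0.153, 1.375)
t=2.500: state=(0.148, 1.150)
t=2.750: state=(0.148, 0.962)
t=3.000: state=(0.154, 0.805)
t=3.250: state=(0.164, 0.674)
t=3.500: state=(0.179, 0.566)
t=3.750: state=(0.199, 0.477)
t=4.000: state=(0.224, 0.403)
t=4.250: state=(0.256, 0.342)
t=4.500: state=(0.296, 0.292)
t=4.750: state=(0.344, 0.251)
t=5.000: state=(0.404, 0.218)
t=5.250: state=(0.476, 0.191)
t=5.500: state=(0.564, 0.169)
t=5.750: state=(0.670, 0.153)
t=6.000: state=(0.799, 0.140)
t=6.250: state=(0.954, 0.132)
t=6.500: state=(1.141, 0.127)
t=6.750: state=(1.365, 0.127)
t=7.000: state=(1.632, 0.132)
t=7.250: state=(1.949, 0.144)
compare at T: x=1.949, y=0.144

largest component: x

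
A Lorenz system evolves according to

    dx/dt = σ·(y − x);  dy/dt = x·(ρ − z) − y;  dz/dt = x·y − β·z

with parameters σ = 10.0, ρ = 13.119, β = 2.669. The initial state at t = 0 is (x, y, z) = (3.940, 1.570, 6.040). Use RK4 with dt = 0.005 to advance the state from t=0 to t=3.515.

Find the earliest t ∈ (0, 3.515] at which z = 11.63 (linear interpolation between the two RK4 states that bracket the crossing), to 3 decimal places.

t = 0.378

t=0.000: state=(3.940, 1.570, 6.040)
step 1 (dt=0.005): k1=(-23.700, 26.321, -9.935), k2=(-22.449, 25.932, -9.706), k3=(-22.490, 25.953, -9.707), k4=(-21.278, 25.581, -9.485); state += dt/6·(k1+2k2+2k3+k4)
t=0.005: state=(3.828, 1.700, 5.991)
t=0.010: state=(3.727, 1.826, 5.945)
t=0.015: state=(3.637, 1.949, 5.901)
continuing one RK4 step at a time; state shown every 40 steps (Δt=0.2):
t=0.200: state=(4.463, 6.177, 5.854)
t=0.375: state=(8.138, 9.939, 11.490)
next step: t=0.380: state=(8.226, 9.951, 11.742) — z has crossed 11.63
linear interpolation between t=0.375 (11.49002) and t=0.380 (11.74190) → t≈0.378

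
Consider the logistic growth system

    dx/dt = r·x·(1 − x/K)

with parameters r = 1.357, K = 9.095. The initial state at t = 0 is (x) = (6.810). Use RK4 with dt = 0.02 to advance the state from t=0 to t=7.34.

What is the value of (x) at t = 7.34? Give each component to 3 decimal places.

(x) = (9.095)

t=0.000: state=(6.810)
step 1 (dt=0.02): k1=(2.322), k2=(2.306), k3=(2.306), k4=(2.290); state += dt/6·(k1+2k2+2k3+k4)
t=0.020: state=(6.856)
t=0.040: state=(6.902)
t=0.060: state=(6.946)
continuing one RK4 step at a time; state shown every 25 steps (Δt=0.5):
t=0.500: state=(7.772)
t=1.000: state=(8.372)
t=1.500: state=(8.713)
t=2.000: state=(8.897)
t=2.500: state=(8.994)
t=3.000: state=(9.043)
t=3.500: state=(9.069)
t=4.000: state=(9.082)
t=4.500: state=(9.088)
t=5.000: state=(9.092)
t=5.500: state=(9.093)
t=6.000: state=(9.094)
t=6.500: state=(9.095)
t=7.000: state=(9.095)
t=7.340: state=(9.095)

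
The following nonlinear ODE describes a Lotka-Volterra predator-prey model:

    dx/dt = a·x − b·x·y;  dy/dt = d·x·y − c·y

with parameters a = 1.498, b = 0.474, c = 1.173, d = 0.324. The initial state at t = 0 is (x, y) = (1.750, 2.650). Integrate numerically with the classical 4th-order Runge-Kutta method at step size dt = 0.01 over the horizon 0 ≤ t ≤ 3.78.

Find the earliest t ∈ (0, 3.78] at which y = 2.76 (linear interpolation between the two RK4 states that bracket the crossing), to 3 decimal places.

t=0.000: state=(1.750, 2.650)
step 1 (dt=0.01): k1=(0.423, -1.606), k2=(0.431, -1.599), k3=(0.430, -1.599), k4=(0.438, -1.593); state += dt/6·(k1+2k2+2k3+k4)
t=0.010: state=(1.754, 2.634)
t=0.020: state=(1.759, 2.618)
t=0.030: state=(1.763, 2.602)
continuing one RK4 step at a time; state shown every 20 steps (Δt=0.2):
t=0.200: state=(1.863, 2.355)
t=0.400: state=(2.035, 2.113)
t=0.600: state=(2.269, 1.921)
t=0.800: state=(2.571, 1.776)
t=1.000: state=(2.946, 1.679)
t=1.200: state=(3.399, 1.630)
t=1.400: state=(3.931, 1.634)
t=1.600: state=(4.531, 1.700)
t=1.800: state=(5.173, 1.841)
t=2.000: state=(5.801, 2.078)
t=2.200: state=(6.327, 2.436)
t=2.330: state=(6.555, 2.745)
next step: t=2.340: state=(6.567, 2.771) — y has crossed 2.76
linear interpolation between t=2.330 (2.74478) and t=2.340 (2.77106) → t≈2.336

t = 2.336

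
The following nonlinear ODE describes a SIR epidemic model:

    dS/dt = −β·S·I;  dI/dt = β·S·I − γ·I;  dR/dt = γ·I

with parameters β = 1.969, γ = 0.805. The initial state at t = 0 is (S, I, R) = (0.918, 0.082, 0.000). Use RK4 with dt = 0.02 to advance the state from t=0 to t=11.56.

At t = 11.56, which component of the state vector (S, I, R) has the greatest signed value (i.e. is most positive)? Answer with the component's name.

t=0.000: state=(0.918, 0.082, 0.000)
step 1 (dt=0.02): k1=(-0.148, 0.082, 0.066), k2=(-0.149, 0.083, 0.067), k3=(-0.149, 0.083, 0.067), k4=(-0.151, 0.083, 0.067); state += dt/6·(k1+2k2+2k3+k4)
t=0.020: state=(0.915, 0.084, 0.001)
t=0.040: state=(0.912, 0.085, 0.003)
t=0.060: state=(0.909, 0.087, 0.004)
continuing one RK4 step at a time; state shown every 25 steps (Δt=0.5):
t=0.500: state=(0.828, 0.130, 0.042)
t=1.000: state=(0.709, 0.185, 0.106)
t=1.500: state=(0.576, 0.233, 0.190)
t=2.000: state=(0.451, 0.258, 0.290)
t=2.500: state=(0.350, 0.256, 0.395)
t=3.000: state=(0.275, 0.232, 0.493)
t=3.500: state=(0.222, 0.198, 0.580)
t=4.000: state=(0.186, 0.162, 0.652)
t=4.500: state=(0.161, 0.128, 0.710)
t=5.000: state=(0.144, 0.099, 0.756)
t=5.500: state=(0.133, 0.076, 0.791)
t=6.000: state=(0.124, 0.058, 0.818)
t=6.500: state=(0.118, 0.044, 0.838)
t=7.000: state=(0.114, 0.033, 0.854)
t=7.500: state=(0.111, 0.024, 0.865)
t=8.000: state=(0.108, 0.018, 0.873)
t=8.500: state=(0.107, 0.013, 0.880)
t=9.000: state=(0.106, 0.010, 0.884)
t=9.500: state=(0.105, 0.007, 0.888)
t=10.000: state=(0.104, 0.006, 0.891)
t=10.500: state=(0.103, 0.004, 0.892)
t=11.000: state=(0.103, 0.003, 0.894)
t=11.500: state=(0.103, 0.002, 0.895)
t=11.560: state=(0.103, 0.002, 0.895)
compare at T: S=0.103, I=0.002, R=0.895

largest component: R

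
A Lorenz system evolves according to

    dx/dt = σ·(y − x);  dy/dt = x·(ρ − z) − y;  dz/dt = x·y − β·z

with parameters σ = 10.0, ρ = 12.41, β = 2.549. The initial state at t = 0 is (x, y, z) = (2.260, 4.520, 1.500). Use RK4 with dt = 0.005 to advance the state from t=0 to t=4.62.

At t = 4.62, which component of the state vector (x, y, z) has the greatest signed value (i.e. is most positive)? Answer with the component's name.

t=0.000: state=(2.260, 4.520, 1.500)
step 1 (dt=0.005): k1=(22.600, 20.137, 6.392), k2=(22.538, 20.666, 6.723), k3=(22.553, 20.661, 6.723), k4=(22.505, 21.184, 7.061); state += dt/6·(k1+2k2+2k3+k4)
t=0.005: state=(2.373, 4.623, 1.534)
t=0.010: state=(2.485, 4.732, 1.571)
t=0.015: state=(2.597, 4.845, 1.611)
continuing one RK4 step at a time; state shown every 40 steps (Δt=0.2):
t=0.200: state=(7.780, 10.988, 7.598)
t=0.400: state=(8.486, 5.097, 18.490)
t=0.600: state=(2.221, 0.548, 12.686)
t=0.800: state=(0.951, 0.944, 7.753)
t=1.000: state=(1.524, 2.106, 4.936)
t=1.200: state=(3.620, 5.264, 4.443)
t=1.400: state=(7.894, 9.881, 10.295)
t=1.600: state=(7.233, 4.704, 16.530)
t=1.800: state=(2.957, 1.831, 11.943)
t=2.000: state=(2.342, 2.644, 7.972)
t=2.200: state=(3.870, 5.109, 6.644)
t=2.400: state=(6.941, 8.379, 10.183)
t=2.600: state=(7.124, 5.730, 15.006)
t=2.800: state=(4.048, 2.987, 12.372)
t=3.000: state=(3.335, 3.576, 9.124)
t=3.200: state=(4.689, 5.733, 8.384)
t=3.400: state=(6.783, 7.467, 11.459)
t=3.600: state=(6.289, 5.254, 13.840)
t=3.800: state=(4.343, 3.739, 11.738)
t=4.000: state=(4.127, 4.462, 9.600)
t=4.200: state=(5.376, 6.170, 9.773)
t=4.400: state=(6.494, 6.589, 12.218)
t=4.600: state=(5.636, 4.904, 12.875)
t=4.620: state=(5.490, 4.762, 12.759)
compare at T: x=5.490, y=4.762, z=12.759

largest component: z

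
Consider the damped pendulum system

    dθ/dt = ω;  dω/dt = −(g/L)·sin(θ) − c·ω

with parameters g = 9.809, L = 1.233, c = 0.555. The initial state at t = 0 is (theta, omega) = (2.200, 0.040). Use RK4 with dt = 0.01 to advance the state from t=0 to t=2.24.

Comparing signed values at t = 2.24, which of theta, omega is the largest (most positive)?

largest component: omega

t=0.000: state=(2.200, 0.040)
step 1 (dt=0.01): k1=(0.040, -6.454), k2=(0.008, -6.435), k3=(0.008, -6.436), k4=(-0.024, -6.418); state += dt/6·(k1+2k2+2k3+k4)
t=0.010: state=(2.200, -0.024)
t=0.020: state=(2.200, -0.088)
t=0.030: state=(2.198, -0.152)
continuing one RK4 step at a time; state shown every 10 steps (Δt=0.1):
t=0.100: state=(2.172, -0.592)
t=0.200: state=(2.082, -1.215)
t=0.300: state=(1.929, -1.849)
t=0.400: state=(1.712, -2.497)
t=0.500: state=(1.430, -3.133)
t=0.600: state=(1.087, -3.698)
t=0.700: state=(0.696, -4.097)
t=0.800: state=(0.277, -4.234)
t=0.900: state=(-0.140, -4.055)
t=1.000: state=(-0.524, -3.581)
t=1.100: state=(-0.850, -2.895)
t=1.200: state=(-1.100, -2.097)
t=1.300: state=(-1.268, -1.265)
t=1.400: state=(-1.353, -0.448)
t=1.500: state=(-1.359, 0.333)
t=1.600: state=(-1.288, 1.066)
t=1.700: state=(-1.148, 1.736)
t=1.800: state=(-0.944, 2.312)
t=1.900: state=(-0.690, 2.751)
t=2.000: state=(-0.400, 3.003)
t=2.100: state=(-0.097, 3.029)
t=2.200: state=(0.198, 2.824)
t=2.240: state=(0.308, 2.684)
compare at T: theta=0.308, omega=2.684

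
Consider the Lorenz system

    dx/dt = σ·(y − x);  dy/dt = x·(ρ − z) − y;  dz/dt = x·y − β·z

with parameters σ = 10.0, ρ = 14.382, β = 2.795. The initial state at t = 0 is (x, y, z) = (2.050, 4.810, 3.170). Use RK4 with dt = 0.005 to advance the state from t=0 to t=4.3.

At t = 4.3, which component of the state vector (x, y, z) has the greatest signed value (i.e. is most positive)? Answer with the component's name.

largest component: z

t=0.000: state=(2.050, 4.810, 3.170)
step 1 (dt=0.005): k1=(27.600, 18.175, 1.000), k2=(27.364, 18.897, 1.422), k3=(27.388, 18.887, 1.420), k4=(27.175, 19.600, 1.846); state += dt/6·(k1+2k2+2k3+k4)
t=0.005: state=(2.187, 4.904, 3.177)
t=0.010: state=(2.322, 5.006, 3.188)
t=0.015: state=(2.455, 5.114, 3.204)
continuing one RK4 step at a time; state shown every 40 steps (Δt=0.2):
t=0.200: state=(8.272, 11.930, 9.133)
t=0.400: state=(8.949, 4.990, 20.773)
t=0.600: state=(2.288, 0.748, 13.381)
t=0.800: state=(1.428, 1.700, 7.921)
t=1.000: state=(3.003, 4.419, 5.532)
t=1.200: state=(7.549, 10.404, 9.584)
t=1.400: state=(8.917, 6.402, 19.255)
t=1.600: state=(3.487, 1.914, 13.992)
t=1.800: state=(2.662, 3.112, 8.983)
t=2.000: state=(4.916, 6.737, 7.971)
t=2.200: state=(8.736, 9.756, 14.538)
t=2.400: state=(6.481, 4.161, 16.962)
t=2.600: state=(3.587, 3.188, 11.967)
t=2.800: state=(4.366, 5.434, 9.313)
t=3.000: state=(7.281, 8.724, 12.095)
t=3.200: state=(7.593, 6.294, 16.610)
t=3.400: state=(4.742, 3.832, 13.726)
t=3.600: state=(4.488, 5.047, 10.718)
t=3.800: state=(6.461, 7.641, 11.612)
t=4.000: state=(7.549, 7.111, 15.413)
t=4.200: state=(5.589, 4.619, 14.463)
t=4.300: state=(4.897, 4.508, 12.969)
compare at T: x=4.897, y=4.508, z=12.969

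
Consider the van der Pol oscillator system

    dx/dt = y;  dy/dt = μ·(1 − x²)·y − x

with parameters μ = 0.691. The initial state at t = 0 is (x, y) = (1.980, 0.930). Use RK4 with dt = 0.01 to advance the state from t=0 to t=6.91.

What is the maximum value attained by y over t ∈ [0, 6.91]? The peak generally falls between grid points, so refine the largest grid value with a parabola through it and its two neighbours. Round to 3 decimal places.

t=0.000: state=(1.980, 0.930)
step 1 (dt=0.01): k1=(0.930, -3.857), k2=(0.911, -3.834), k3=(0.911, -3.834), k4=(0.892, -3.811); state += dt/6·(k1+2k2+2k3+k4)
t=0.010: state=(1.989, 0.892)
t=0.020: state=(1.998, 0.854)
t=0.030: state=(2.006, 0.816)
continuing one RK4 step at a time; state shown every 25 steps (Δt=0.25):
t=0.250: state=(2.106, 0.139)
t=0.500: state=(2.078, -0.320)
t=0.750: state=(1.962, -0.581)
t=1.000: state=(1.794, -0.757)
t=1.250: state=(1.585, -0.913)
t=1.500: state=(1.336, -1.083)
t=1.750: state=(1.040, -1.295)
t=2.000: state=(0.683, -1.573)
t=2.250: state=(0.248, -1.922)
t=2.500: state=(-0.279, -2.275)
t=2.750: state=(-0.871, -2.394)
t=3.000: state=(-1.429, -1.970)
t=3.250: state=(-1.819, -1.116)
t=3.500: state=(-1.993, -0.318)
t=3.750: state=(-2.002, 0.202)
t=4.000: state=(-1.909, 0.512)
t=4.250: state=(-1.754, 0.719)
t=4.500: state=(-1.553, 0.891)
t=4.750: state=(-1.308, 1.072)
t=5.000: state=(-1.014, 1.291)
t=5.250: state=(-0.657, 1.573)
t=5.500: state=(-0.221, 1.923)
t=5.750: state=(0.305, 2.269)
t=6.000: state=(0.893, 2.369)
t=6.250: state=(1.442, 1.927)
t=6.500: state=(1.821, 1.076)
t=6.750: state=(1.987, 0.294)
t=6.910: state=(2.004, -0.061)
largest grid value and its neighbours: y(5.930)=2.38607, y(5.940)=2.38618, y(5.950)=2.38546
parabola through these three points peaks at t≈5.936 with y≈2.38624

max y = 2.386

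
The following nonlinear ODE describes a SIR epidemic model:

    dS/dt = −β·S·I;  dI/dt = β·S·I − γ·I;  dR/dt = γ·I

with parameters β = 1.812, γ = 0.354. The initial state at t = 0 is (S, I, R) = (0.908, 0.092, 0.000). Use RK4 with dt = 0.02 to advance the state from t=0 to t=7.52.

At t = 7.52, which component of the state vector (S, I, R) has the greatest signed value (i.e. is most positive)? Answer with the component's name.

t=0.000: state=(0.908, 0.092, 0.000)
step 1 (dt=0.02): k1=(-0.151, 0.119, 0.033), k2=(-0.153, 0.120, 0.033), k3=(-0.153, 0.120, 0.033), k4=(-0.155, 0.121, 0.033); state += dt/6·(k1+2k2+2k3+k4)
t=0.020: state=(0.905, 0.094, 0.001)
t=0.040: state=(0.902, 0.097, 0.001)
t=0.060: state=(0.899, 0.099, 0.002)
continuing one RK4 step at a time; state shown every 25 steps (Δt=0.5):
t=0.500: state=(0.809, 0.168, 0.023)
t=1.000: state=(0.663, 0.276, 0.061)
t=1.500: state=(0.490, 0.390, 0.121)
t=2.000: state=(0.330, 0.472, 0.197)
t=2.500: state=(0.212, 0.504, 0.285)
t=3.000: state=(0.134, 0.492, 0.373)
t=3.500: state=(0.087, 0.455, 0.457)
t=4.000: state=(0.059, 0.407, 0.534)
t=4.500: state=(0.042, 0.357, 0.601)
t=5.000: state=(0.031, 0.309, 0.660)
t=5.500: state=(0.024, 0.265, 0.711)
t=6.000: state=(0.019, 0.226, 0.754)
t=6.500: state=(0.016, 0.193, 0.791)
t=7.000: state=(0.013, 0.164, 0.823)
t=7.500: state=(0.012, 0.139, 0.850)
t=7.520: state=(0.012, 0.138, 0.851)
compare at T: S=0.012, I=0.138, R=0.851

largest component: R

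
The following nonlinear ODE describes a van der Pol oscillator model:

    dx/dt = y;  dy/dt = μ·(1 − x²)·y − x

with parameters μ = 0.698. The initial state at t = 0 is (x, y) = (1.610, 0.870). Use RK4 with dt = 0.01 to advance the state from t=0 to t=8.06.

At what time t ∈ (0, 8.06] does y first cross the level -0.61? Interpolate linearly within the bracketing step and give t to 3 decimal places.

t=0.000: state=(1.610, 0.870)
step 1 (dt=0.01): k1=(0.870, -2.577), k2=(0.857, -2.575), k3=(0.857, -2.575), k4=(0.844, -2.573); state += dt/6·(k1+2k2+2k3+k4)
t=0.010: state=(1.619, 0.844)
t=0.020: state=(1.627, 0.819)
t=0.030: state=(1.635, 0.793)
continuing one RK4 step at a time; state shown every 50 steps (Δt=0.5):
t=0.500: state=(1.757, -0.183)
t=0.860: state=(1.610, -0.604)
next step: t=0.870: state=(1.604, -0.614) — y has crossed -0.61
linear interpolation between t=0.860 (-0.60417) and t=0.870 (-0.61351) → t≈0.866

t = 0.866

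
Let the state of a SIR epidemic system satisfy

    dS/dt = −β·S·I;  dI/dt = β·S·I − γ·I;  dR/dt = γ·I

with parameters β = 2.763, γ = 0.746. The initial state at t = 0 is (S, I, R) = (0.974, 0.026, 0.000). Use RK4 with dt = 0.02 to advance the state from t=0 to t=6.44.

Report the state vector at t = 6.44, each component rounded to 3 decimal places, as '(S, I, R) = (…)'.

t=0.000: state=(0.974, 0.026, 0.000)
step 1 (dt=0.02): k1=(-0.070, 0.051, 0.019), k2=(-0.071, 0.052, 0.020), k3=(-0.071, 0.052, 0.020), k4=(-0.073, 0.052, 0.020); state += dt/6·(k1+2k2+2k3+k4)
t=0.020: state=(0.973, 0.027, 0.000)
t=0.040: state=(0.971, 0.028, 0.001)
t=0.060: state=(0.970, 0.029, 0.001)
continuing one RK4 step at a time; state shown every 25 steps (Δt=0.5):
t=0.500: state=(0.917, 0.066, 0.016)
t=1.000: state=(0.794, 0.151, 0.055)
t=1.500: state=(0.594, 0.273, 0.134)
t=2.000: state=(0.379, 0.366, 0.255)
t=2.500: state=(0.224, 0.379, 0.396)
t=3.000: state=(0.137, 0.333, 0.530)
t=3.500: state=(0.090, 0.267, 0.643)
t=4.000: state=(0.065, 0.205, 0.730)
t=4.500: state=(0.051, 0.153, 0.797)
t=5.000: state=(0.043, 0.112, 0.845)
t=5.500: state=(0.037, 0.081, 0.881)
t=6.000: state=(0.034, 0.059, 0.907)
t=6.440: state=(0.032, 0.044, 0.924)

(S, I, R) = (0.032, 0.044, 0.924)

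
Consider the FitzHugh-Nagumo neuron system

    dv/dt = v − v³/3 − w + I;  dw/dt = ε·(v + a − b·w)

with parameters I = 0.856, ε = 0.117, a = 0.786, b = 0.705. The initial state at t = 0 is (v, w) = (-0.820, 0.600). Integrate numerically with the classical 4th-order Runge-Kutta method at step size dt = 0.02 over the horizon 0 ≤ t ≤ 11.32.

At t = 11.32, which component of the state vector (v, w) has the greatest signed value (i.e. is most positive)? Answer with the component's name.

t=0.000: state=(-0.820, 0.600)
step 1 (dt=0.02): k1=(-0.380, -0.053), k2=(-0.381, -0.054), k3=(-0.381, -0.054), k4=(-0.382, -0.054); state += dt/6·(k1+2k2+2k3+k4)
t=0.020: state=(-0.828, 0.599)
t=0.040: state=(-0.835, 0.598)
t=0.060: state=(-0.843, 0.597)
continuing one RK4 step at a time; state shown every 25 steps (Δt=0.5):
t=0.500: state=(-1.013, 0.568)
t=1.000: state=(-1.186, 0.527)
t=1.500: state=(-1.308, 0.479)
t=2.000: state=(-1.373, 0.428)
t=2.500: state=(-1.395, 0.376)
t=3.000: state=(-1.388, 0.326)
t=3.500: state=(-1.364, 0.279)
t=4.000: state=(-1.330, 0.235)
t=4.500: state=(-1.290, 0.196)
t=5.000: state=(-1.245, 0.160)
t=5.500: state=(-1.196, 0.129)
t=6.000: state=(-1.144, 0.102)
t=6.500: state=(-1.087, 0.079)
t=7.000: state=(-1.025, 0.060)
t=7.500: state=(-0.956, 0.046)
t=8.000: state=(-0.879, 0.036)
t=8.500: state=(-0.788, 0.032)
t=9.000: state=(-0.677, 0.034)
t=9.500: state=(-0.534, 0.043)
t=10.000: state=(-0.337, 0.061)
t=10.500: state=(-0.044, 0.092)
t=11.000: state=(0.406, 0.143)
t=11.320: state=(0.792, 0.190)
compare at T: v=0.792, w=0.190

largest component: v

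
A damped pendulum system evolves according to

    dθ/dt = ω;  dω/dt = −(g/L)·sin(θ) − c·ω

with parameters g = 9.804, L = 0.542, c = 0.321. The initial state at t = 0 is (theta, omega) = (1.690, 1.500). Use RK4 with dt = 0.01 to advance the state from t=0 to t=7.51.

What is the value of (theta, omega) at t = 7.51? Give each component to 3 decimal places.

(theta, omega) = (-0.222, 1.883)

t=0.000: state=(1.690, 1.500)
step 1 (dt=0.01): k1=(1.500, -18.442), k2=(1.408, -18.395), k3=(1.408, -18.397), k4=(1.316, -18.351); state += dt/6·(k1+2k2+2k3+k4)
t=0.010: state=(1.704, 1.316)
t=0.020: state=(1.716, 1.133)
t=0.030: state=(1.727, 0.951)
continuing one RK4 step at a time; state shown every 25 steps (Δt=0.25):
t=0.250: state=(1.506, -2.921)
t=0.500: state=(0.314, -6.068)
t=0.750: state=(-1.049, -3.948)
t=1.000: state=(-1.474, 0.570)
t=1.250: state=(-0.807, 4.527)
t=1.500: state=(0.480, 4.827)
t=1.750: state=(1.247, 1.008)
t=2.000: state=(0.969, -3.090)
t=2.250: state=(-0.097, -4.702)
t=2.500: state=(-0.992, -1.933)
t=2.750: state=(-0.974, 2.016)
t=3.000: state=(-0.125, 4.207)
t=3.250: state=(0.772, 2.366)
t=3.500: state=(0.912, -1.268)
t=3.750: state=(0.240, -3.654)
t=4.000: state=(-0.603, -2.483)
t=4.250: state=(-0.827, 0.773)
t=4.500: state=(-0.289, 3.154)
t=4.750: state=(0.478, 2.421)
t=5.000: state=(0.738, -0.460)
t=5.250: state=(0.300, -2.730)
t=5.500: state=(-0.389, -2.268)
t=5.750: state=(-0.656, 0.273)
t=6.000: state=(-0.290, 2.379)
t=6.250: state=(0.325, 2.074)
t=6.500: state=(0.581, -0.171)
t=6.750: state=(0.268, -2.089)
t=7.000: state=(-0.279, -1.868)
t=7.250: state=(-0.514, 0.123)
t=7.500: state=(-0.241, 1.847)
t=7.510: state=(-0.222, 1.883)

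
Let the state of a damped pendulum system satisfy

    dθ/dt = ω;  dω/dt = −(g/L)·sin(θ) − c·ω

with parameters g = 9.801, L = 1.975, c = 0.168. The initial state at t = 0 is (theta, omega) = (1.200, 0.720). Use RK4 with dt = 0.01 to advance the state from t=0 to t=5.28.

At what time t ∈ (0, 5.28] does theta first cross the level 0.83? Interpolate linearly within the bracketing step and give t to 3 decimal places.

t = 0.588

t=0.000: state=(1.200, 0.720)
step 1 (dt=0.01): k1=(0.720, -4.746), k2=(0.696, -4.749), k3=(0.696, -4.748), k4=(0.673, -4.751); state += dt/6·(k1+2k2+2k3+k4)
t=0.010: state=(1.207, 0.673)
t=0.020: state=(1.213, 0.625)
t=0.030: state=(1.219, 0.577)
continuing one RK4 step at a time; state shown every 20 steps (Δt=0.2):
t=0.200: state=(1.249, -0.227)
t=0.400: state=(1.112, -1.127)
t=0.580: state=(0.844, -1.826)
next step: t=0.590: state=(0.826, -1.859) — theta has crossed 0.83
linear interpolation between t=0.580 (0.84432) and t=0.590 (0.82589) → t≈0.588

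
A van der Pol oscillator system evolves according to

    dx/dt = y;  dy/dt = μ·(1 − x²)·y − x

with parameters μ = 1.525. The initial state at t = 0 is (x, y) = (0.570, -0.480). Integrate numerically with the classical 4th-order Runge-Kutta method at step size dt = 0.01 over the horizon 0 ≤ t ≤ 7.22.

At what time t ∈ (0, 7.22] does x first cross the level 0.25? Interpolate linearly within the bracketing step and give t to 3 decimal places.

t = 0.428

t=0.000: state=(0.570, -0.480)
step 1 (dt=0.01): k1=(-0.480, -1.064), k2=(-0.485, -1.069), k3=(-0.485, -1.069), k4=(-0.491, -1.074); state += dt/6·(k1+2k2+2k3+k4)
t=0.010: state=(0.565, -0.491)
t=0.020: state=(0.560, -0.501)
t=0.030: state=(0.555, -0.512)
continuing one RK4 step at a time; state shown every 25 steps (Δt=0.25):
t=0.250: state=(0.414, -0.785)
t=0.420: state=(0.258, -1.052)
next step: t=0.430: state=(0.248, -1.070) — x has crossed 0.25
linear interpolation between t=0.420 (0.25838) and t=0.430 (0.24777) → t≈0.428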